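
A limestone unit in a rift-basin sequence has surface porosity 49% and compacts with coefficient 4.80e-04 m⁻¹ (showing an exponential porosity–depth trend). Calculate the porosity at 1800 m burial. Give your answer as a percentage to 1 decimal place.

Working in km (1 km = 1000 m; k in km⁻¹ = k in m⁻¹ × 1000):
n = n₀·exp(−k·Z) = 0.49 × exp(−0.48 × 1.8) = 0.49 × exp(−0.864)
  = 0.49 × 0.4215 = 0.2065

20.7%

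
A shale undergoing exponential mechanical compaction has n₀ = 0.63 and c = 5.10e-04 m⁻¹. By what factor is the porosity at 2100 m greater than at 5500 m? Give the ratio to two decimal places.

Working in km (1 km = 1000 m; c in km⁻¹ = c in m⁻¹ × 1000):
n(z₁)/n(z₂) = e^(−c·z₁)/e^(−c·z₂) = e^{c(z₂−z₁)}
= exp(0.51 × 3.4) = exp(1.734) = 5.6633

5.66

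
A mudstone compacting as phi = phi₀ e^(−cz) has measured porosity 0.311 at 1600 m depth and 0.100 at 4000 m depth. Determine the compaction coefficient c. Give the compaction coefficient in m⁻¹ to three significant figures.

Working in km (1 km = 1000 m; c in km⁻¹ = c in m⁻¹ × 1000):
Athy: phi(z) = phi₀ e^(−cz) ⇒ phi₁/phi₂ = e^{c(z₂−z₁)} ⇒ c = ln(phi₁/phi₂)/(z₂−z₁)
c = ln(0.311/0.1) / (4 − 1.6) = ln(3.11) / 2.4 = 1.1346 / 2.4 = 0.4728 km⁻¹

0.000473 m⁻¹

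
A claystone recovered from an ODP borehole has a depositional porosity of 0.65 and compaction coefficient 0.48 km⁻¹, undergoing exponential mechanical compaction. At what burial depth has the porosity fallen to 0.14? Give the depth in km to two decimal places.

3.20 km

Invert Athy's law: z = ln(φ₀/φ) / c
z = ln(0.65/0.14) / 0.48 = ln(4.643) / 0.48 = 1.5353 / 0.48 = 3.199 km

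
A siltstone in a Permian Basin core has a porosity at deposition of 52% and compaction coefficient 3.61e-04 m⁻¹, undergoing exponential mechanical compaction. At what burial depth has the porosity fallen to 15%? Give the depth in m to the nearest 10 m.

3440 m

Working in km (1 km = 1000 m; k in km⁻¹ = k in m⁻¹ × 1000):
Invert Athy's law: Z = ln(φ₀/φ) / k
Z = ln(0.52/0.15) / 0.361 = ln(3.467) / 0.361 = 1.2432 / 0.361 = 3.444 km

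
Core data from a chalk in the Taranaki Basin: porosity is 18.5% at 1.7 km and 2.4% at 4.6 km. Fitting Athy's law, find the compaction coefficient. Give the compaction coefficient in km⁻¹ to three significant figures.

Athy: phi(d) = phi₀ e^(−βd) ⇒ phi₁/phi₂ = e^{β(d₂−d₁)} ⇒ β = ln(phi₁/phi₂)/(d₂−d₁)
β = ln(0.185/0.024) / (4.6 − 1.7) = ln(7.708) / 2.9 = 2.0423 / 2.9 = 0.7042 km⁻¹

0.704 km⁻¹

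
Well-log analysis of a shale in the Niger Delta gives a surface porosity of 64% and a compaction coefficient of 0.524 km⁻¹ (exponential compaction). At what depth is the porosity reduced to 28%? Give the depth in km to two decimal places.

Invert Athy's law: z = ln(n₀/n) / c
z = ln(0.64/0.28) / 0.524 = ln(2.286) / 0.524 = 0.8267 / 0.524 = 1.578 km

1.58 km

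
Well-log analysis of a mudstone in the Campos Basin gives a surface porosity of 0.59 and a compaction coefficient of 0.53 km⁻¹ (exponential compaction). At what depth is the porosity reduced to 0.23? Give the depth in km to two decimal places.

Invert Athy's law: Z = ln(phi₀/phi) / k
Z = ln(0.59/0.23) / 0.53 = ln(2.565) / 0.53 = 0.9420 / 0.53 = 1.777 km

1.78 km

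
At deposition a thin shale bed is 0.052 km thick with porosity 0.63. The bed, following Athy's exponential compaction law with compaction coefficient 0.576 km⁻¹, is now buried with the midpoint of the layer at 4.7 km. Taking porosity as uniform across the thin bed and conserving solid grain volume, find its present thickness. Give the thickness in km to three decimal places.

Porosity at 4.7 km: φ = 0.63·exp(−0.576×4.7) = 0.0420
Solid-volume conservation: h(1−φ) = h₀(1−φ₀) ⇒ h = h₀·(1−φ₀)/(1−φ)
h = 0.052 × (1 − 0.63)/(1 − 0.0420) = 0.052 × 0.3862 = 0.0201 km

0.020 km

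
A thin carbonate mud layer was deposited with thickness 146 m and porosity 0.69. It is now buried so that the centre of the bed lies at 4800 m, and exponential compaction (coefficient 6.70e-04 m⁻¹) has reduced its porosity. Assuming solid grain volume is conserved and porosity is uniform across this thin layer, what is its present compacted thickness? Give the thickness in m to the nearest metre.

Working in km (1 km = 1000 m; c in km⁻¹ = c in m⁻¹ × 1000):
Porosity at 4.8 km: φ = 0.69·exp(−0.67×4.8) = 0.0277
Solid-volume conservation: h(1−φ) = h₀(1−φ₀) ⇒ h = h₀·(1−φ₀)/(1−φ)
h = 0.146 × (1 − 0.69)/(1 − 0.0277) = 0.146 × 0.3188 = 0.0465 km

47 m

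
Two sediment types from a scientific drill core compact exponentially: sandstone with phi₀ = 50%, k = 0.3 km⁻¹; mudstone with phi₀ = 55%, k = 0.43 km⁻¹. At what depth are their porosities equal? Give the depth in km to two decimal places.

Set phi₀ₐ e^(−kₐz) = phi₀ᵦ e^(−kᵦz) ⇒ ln(phi₀ₐ/phi₀ᵦ) = (kₐ − kᵦ)·z
z = ln(0.5/0.55) / (0.3 − 0.43) = -0.0953 / -0.13 = 0.733 km

0.73 km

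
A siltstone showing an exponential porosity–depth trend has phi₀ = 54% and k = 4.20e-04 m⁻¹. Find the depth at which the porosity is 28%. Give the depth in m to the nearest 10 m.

Working in km (1 km = 1000 m; k in km⁻¹ = k in m⁻¹ × 1000):
Invert Athy's law: d = ln(phi₀/phi) / k
d = ln(0.54/0.28) / 0.42 = ln(1.929) / 0.42 = 0.6568 / 0.42 = 1.564 km

1560 m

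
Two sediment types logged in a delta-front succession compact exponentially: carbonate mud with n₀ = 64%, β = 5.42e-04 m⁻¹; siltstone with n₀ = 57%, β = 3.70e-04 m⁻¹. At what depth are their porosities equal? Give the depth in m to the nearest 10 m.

670 m

Working in km (1 km = 1000 m; β in km⁻¹ = β in m⁻¹ × 1000):
Set n₀ₐ e^(−βₐz) = n₀ᵦ e^(−βᵦz) ⇒ ln(n₀ₐ/n₀ᵦ) = (βₐ − βᵦ)·z
z = ln(0.64/0.57) / (0.542 − 0.37) = 0.1158 / 0.172 = 0.673 km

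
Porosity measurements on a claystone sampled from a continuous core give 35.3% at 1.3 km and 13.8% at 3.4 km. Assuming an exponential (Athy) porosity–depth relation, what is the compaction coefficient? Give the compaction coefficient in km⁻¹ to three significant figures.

Athy: n(z) = n₀ e^(−cz) ⇒ n₁/n₂ = e^{c(z₂−z₁)} ⇒ c = ln(n₁/n₂)/(z₂−z₁)
c = ln(0.353/0.138) / (3.4 − 1.3) = ln(2.558) / 2.1 = 0.9392 / 2.1 = 0.4472 km⁻¹

0.447 km⁻¹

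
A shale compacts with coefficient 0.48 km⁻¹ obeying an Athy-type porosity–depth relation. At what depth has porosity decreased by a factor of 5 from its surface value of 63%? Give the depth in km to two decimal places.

3.35 km

n/n₀ = 1/5 ⇒ exp(−k·z) = 1/5 ⇒ z = ln(5) / k
z = 1.6094 / 0.48 = 3.353 km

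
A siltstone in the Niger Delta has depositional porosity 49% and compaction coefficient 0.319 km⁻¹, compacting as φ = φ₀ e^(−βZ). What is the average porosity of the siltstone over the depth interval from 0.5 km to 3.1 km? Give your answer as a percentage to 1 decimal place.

28.4%

⟨φ⟩ = (1/(Z₂−Z₁)) ∫ φ₀ e^(−βZ) dZ = φ₀·(e^(−β·Z₁) − e^(−β·Z₂)) / (β·(Z₂−Z₁))
e^(−0.319×0.5) = 0.8526; e^(−0.319×3.1) = 0.3720
⟨φ⟩ = 0.49 × (0.8526 − 0.3720) / (0.319 × 2.6) = 0.49 × 0.5794 = 0.2839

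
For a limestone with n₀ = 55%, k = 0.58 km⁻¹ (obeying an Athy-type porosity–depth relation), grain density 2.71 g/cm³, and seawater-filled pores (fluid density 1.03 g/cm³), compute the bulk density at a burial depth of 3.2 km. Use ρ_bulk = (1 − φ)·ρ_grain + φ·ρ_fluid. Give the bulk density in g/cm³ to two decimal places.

2.57 g/cm³

Porosity at depth: n = 0.55·exp(−0.58×3.2) = 0.55×0.1563 = 0.0860
Bulk density: ρ_b = (1−n)ρ_g + n·ρ_f = 0.9140×2.71 + 0.0860×1.03
       = 2.477 + 0.089 = 2.566 g/cm³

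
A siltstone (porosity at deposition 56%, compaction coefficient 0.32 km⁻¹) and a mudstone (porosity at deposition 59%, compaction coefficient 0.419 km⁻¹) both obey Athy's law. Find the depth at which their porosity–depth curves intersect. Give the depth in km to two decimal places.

Set phi₀ₐ e^(−cₐZ) = phi₀ᵦ e^(−cᵦZ) ⇒ ln(phi₀ₐ/phi₀ᵦ) = (cₐ − cᵦ)·Z
Z = ln(0.56/0.59) / (0.32 − 0.419) = -0.0522 / -0.099 = 0.527 km

0.53 km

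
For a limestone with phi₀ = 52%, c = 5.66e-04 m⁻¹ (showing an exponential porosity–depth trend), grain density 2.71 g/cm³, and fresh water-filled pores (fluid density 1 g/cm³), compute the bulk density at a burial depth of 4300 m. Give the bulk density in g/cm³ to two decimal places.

2.63 g/cm³

Working in km (1 km = 1000 m; c in km⁻¹ = c in m⁻¹ × 1000):
Porosity at depth: phi = 0.52·exp(−0.566×4.3) = 0.52×0.0877 = 0.0456
Bulk density: ρ_b = (1−phi)ρ_g + phi·ρ_f = 0.9544×2.71 + 0.0456×1
       = 2.586 + 0.046 = 2.632 g/cm³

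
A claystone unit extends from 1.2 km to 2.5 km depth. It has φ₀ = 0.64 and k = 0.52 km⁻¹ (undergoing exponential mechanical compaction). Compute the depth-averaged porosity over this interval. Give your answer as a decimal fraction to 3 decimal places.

0.249

⟨φ⟩ = (1/(Z₂−Z₁)) ∫ φ₀ e^(−kZ) dZ = φ₀·(e^(−k·Z₁) − e^(−k·Z₂)) / (k·(Z₂−Z₁))
e^(−0.52×1.2) = 0.5358; e^(−0.52×2.5) = 0.2725
⟨φ⟩ = 0.64 × (0.5358 − 0.2725) / (0.52 × 1.3) = 0.64 × 0.3894 = 0.2492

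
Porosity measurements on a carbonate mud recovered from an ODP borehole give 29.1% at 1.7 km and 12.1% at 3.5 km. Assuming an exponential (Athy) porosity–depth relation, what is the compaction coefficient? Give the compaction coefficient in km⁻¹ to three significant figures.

0.488 km⁻¹

Athy: phi(z) = phi₀ e^(−βz) ⇒ phi₁/phi₂ = e^{β(z₂−z₁)} ⇒ β = ln(phi₁/phi₂)/(z₂−z₁)
β = ln(0.291/0.121) / (3.5 − 1.7) = ln(2.405) / 1.8 = 0.8775 / 1.8 = 0.4875 km⁻¹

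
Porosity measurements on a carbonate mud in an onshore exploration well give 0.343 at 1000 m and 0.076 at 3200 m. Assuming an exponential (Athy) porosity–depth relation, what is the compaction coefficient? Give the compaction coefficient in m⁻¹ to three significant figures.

0.000685 m⁻¹

Working in km (1 km = 1000 m; β in km⁻¹ = β in m⁻¹ × 1000):
Athy: φ(d) = φ₀ e^(−βd) ⇒ φ₁/φ₂ = e^{β(d₂−d₁)} ⇒ β = ln(φ₁/φ₂)/(d₂−d₁)
β = ln(0.343/0.076) / (3.2 − 1) = ln(4.513) / 2.2 = 1.5070 / 2.2 = 0.685 km⁻¹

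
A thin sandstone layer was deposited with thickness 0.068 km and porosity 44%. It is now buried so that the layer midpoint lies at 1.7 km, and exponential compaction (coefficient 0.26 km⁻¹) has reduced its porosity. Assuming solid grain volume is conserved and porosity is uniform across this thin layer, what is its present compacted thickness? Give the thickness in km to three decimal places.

Porosity at 1.7 km: phi = 0.44·exp(−0.26×1.7) = 0.2828
Solid-volume conservation: h(1−phi) = h₀(1−phi₀) ⇒ h = h₀·(1−phi₀)/(1−phi)
h = 0.068 × (1 − 0.44)/(1 − 0.2828) = 0.068 × 0.7808 = 0.0531 km

0.053 km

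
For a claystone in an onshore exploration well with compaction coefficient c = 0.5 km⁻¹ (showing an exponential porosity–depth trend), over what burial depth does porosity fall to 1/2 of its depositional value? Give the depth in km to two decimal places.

1.39 km

n/n₀ = 1/2 ⇒ exp(−c·Z) = 1/2 ⇒ Z = ln(2) / c
Z = 0.6931 / 0.5 = 1.386 km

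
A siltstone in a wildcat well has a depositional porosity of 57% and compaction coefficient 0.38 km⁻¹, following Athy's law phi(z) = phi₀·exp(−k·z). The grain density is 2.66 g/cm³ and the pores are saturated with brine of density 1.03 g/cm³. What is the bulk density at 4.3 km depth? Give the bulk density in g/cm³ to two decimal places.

Porosity at depth: phi = 0.57·exp(−0.38×4.3) = 0.57×0.1951 = 0.1112
Bulk density: ρ_b = (1−phi)ρ_g + phi·ρ_f = 0.8888×2.66 + 0.1112×1.03
       = 2.364 + 0.115 = 2.479 g/cm³

2.48 g/cm³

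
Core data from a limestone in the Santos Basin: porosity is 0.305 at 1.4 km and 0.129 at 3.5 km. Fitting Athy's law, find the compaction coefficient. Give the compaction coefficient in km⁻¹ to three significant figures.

Athy: φ(Z) = φ₀ e^(−cZ) ⇒ φ₁/φ₂ = e^{c(Z₂−Z₁)} ⇒ c = ln(φ₁/φ₂)/(Z₂−Z₁)
c = ln(0.305/0.129) / (3.5 − 1.4) = ln(2.364) / 2.1 = 0.8605 / 2.1 = 0.4098 km⁻¹

0.410 km⁻¹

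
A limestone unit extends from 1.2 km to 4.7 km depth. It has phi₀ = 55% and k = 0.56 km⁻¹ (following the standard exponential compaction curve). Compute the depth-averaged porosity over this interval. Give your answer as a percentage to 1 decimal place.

12.3%

⟨phi⟩ = (1/(d₂−d₁)) ∫ phi₀ e^(−kd) dd = phi₀·(e^(−k·d₁) − e^(−k·d₂)) / (k·(d₂−d₁))
e^(−0.56×1.2) = 0.5107; e^(−0.56×4.7) = 0.0719
⟨phi⟩ = 0.55 × (0.5107 − 0.0719) / (0.56 × 3.5) = 0.55 × 0.2239 = 0.1231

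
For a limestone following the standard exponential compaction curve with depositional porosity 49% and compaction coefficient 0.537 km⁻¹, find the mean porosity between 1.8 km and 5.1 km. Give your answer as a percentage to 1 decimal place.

8.7%

⟨φ⟩ = (1/(Z₂−Z₁)) ∫ φ₀ e^(−βZ) dZ = φ₀·(e^(−β·Z₁) − e^(−β·Z₂)) / (β·(Z₂−Z₁))
e^(−0.537×1.8) = 0.3804; e^(−0.537×5.1) = 0.0647
⟨φ⟩ = 0.49 × (0.3804 − 0.0647) / (0.537 × 3.3) = 0.49 × 0.1782 = 0.0873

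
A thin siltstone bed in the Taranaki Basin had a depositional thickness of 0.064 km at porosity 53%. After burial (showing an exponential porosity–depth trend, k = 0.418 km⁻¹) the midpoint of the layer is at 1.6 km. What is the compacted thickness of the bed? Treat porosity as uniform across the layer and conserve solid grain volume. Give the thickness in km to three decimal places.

Porosity at 1.6 km: φ = 0.53·exp(−0.418×1.6) = 0.2715
Solid-volume conservation: h(1−φ) = h₀(1−φ₀) ⇒ h = h₀·(1−φ₀)/(1−φ)
h = 0.064 × (1 − 0.53)/(1 − 0.2715) = 0.064 × 0.6452 = 0.0413 km

0.041 km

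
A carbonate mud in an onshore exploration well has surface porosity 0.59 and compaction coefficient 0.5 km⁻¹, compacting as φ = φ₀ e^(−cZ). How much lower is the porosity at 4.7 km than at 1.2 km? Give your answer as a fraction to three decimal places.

0.268

φ(1.2) = 0.59·e^(−0.5×1.2) = 0.3238
φ(4.7) = 0.59·e^(−0.5×4.7) = 0.0563
Δφ = 0.3238 − 0.0563 = 0.2675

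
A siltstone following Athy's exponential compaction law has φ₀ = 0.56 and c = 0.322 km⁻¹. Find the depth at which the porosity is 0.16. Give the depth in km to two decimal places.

Invert Athy's law: d = ln(φ₀/φ) / c
d = ln(0.56/0.16) / 0.322 = ln(3.5) / 0.322 = 1.2528 / 0.322 = 3.891 km

3.89 km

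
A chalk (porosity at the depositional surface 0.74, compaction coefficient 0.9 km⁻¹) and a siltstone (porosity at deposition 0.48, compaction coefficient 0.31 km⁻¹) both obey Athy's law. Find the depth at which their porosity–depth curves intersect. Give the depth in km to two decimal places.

0.73 km

Set phi₀ₐ e^(−kₐz) = phi₀ᵦ e^(−kᵦz) ⇒ ln(phi₀ₐ/phi₀ᵦ) = (kₐ − kᵦ)·z
z = ln(0.74/0.48) / (0.9 − 0.31) = 0.4329 / 0.59 = 0.734 km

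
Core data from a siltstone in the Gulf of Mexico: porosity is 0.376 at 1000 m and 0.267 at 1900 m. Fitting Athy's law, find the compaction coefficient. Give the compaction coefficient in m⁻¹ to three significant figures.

0.000380 m⁻¹

Working in km (1 km = 1000 m; k in km⁻¹ = k in m⁻¹ × 1000):
Athy: n(Z) = n₀ e^(−kZ) ⇒ n₁/n₂ = e^{k(Z₂−Z₁)} ⇒ k = ln(n₁/n₂)/(Z₂−Z₁)
k = ln(0.376/0.267) / (1.9 − 1) = ln(1.408) / 0.9 = 0.3423 / 0.9 = 0.3804 km⁻¹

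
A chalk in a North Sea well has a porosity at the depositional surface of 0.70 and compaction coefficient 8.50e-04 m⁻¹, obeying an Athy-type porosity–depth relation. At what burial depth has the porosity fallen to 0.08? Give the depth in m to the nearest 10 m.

2550 m

Working in km (1 km = 1000 m; c in km⁻¹ = c in m⁻¹ × 1000):
Invert Athy's law: z = ln(phi₀/phi) / c
z = ln(0.7/0.08) / 0.85 = ln(8.75) / 0.85 = 2.1691 / 0.85 = 2.552 km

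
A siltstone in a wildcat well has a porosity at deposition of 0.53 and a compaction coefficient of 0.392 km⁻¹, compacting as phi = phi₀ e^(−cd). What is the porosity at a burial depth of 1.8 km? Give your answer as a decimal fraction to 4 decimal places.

0.2617

phi = phi₀·exp(−c·d) = 0.53 × exp(−0.392 × 1.8) = 0.53 × exp(−0.7056)
  = 0.53 × 0.4938 = 0.2617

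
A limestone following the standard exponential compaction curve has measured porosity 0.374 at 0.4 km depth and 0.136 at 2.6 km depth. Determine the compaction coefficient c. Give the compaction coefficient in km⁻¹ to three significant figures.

0.460 km⁻¹

Athy: φ(d) = φ₀ e^(−cd) ⇒ φ₁/φ₂ = e^{c(d₂−d₁)} ⇒ c = ln(φ₁/φ₂)/(d₂−d₁)
c = ln(0.374/0.136) / (2.6 − 0.4) = ln(2.75) / 2.2 = 1.0116 / 2.2 = 0.4598 km⁻¹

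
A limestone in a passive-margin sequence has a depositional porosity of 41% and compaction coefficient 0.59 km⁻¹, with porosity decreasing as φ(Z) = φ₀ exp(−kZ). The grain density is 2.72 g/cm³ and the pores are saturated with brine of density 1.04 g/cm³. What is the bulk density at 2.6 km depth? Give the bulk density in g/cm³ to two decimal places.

2.57 g/cm³

Porosity at depth: φ = 0.41·exp(−0.59×2.6) = 0.41×0.2157 = 0.0884
Bulk density: ρ_b = (1−φ)ρ_g + φ·ρ_f = 0.9116×2.72 + 0.0884×1.04
       = 2.479 + 0.092 = 2.571 g/cm³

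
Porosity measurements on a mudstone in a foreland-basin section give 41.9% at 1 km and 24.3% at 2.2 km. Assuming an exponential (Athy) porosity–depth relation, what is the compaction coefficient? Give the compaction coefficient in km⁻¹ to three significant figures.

0.454 km⁻¹

Athy: phi(z) = phi₀ e^(−cz) ⇒ phi₁/phi₂ = e^{c(z₂−z₁)} ⇒ c = ln(phi₁/phi₂)/(z₂−z₁)
c = ln(0.419/0.243) / (2.2 − 1) = ln(1.724) / 1.2 = 0.5448 / 1.2 = 0.454 km⁻¹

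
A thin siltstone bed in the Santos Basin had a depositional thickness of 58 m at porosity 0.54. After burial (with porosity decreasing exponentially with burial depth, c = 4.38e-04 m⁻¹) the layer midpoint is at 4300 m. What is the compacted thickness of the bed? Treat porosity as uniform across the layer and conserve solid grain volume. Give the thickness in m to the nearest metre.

Working in km (1 km = 1000 m; c in km⁻¹ = c in m⁻¹ × 1000):
Porosity at 4.3 km: n = 0.54·exp(−0.438×4.3) = 0.0821
Solid-volume conservation: h(1−n) = h₀(1−n₀) ⇒ h = h₀·(1−n₀)/(1−n)
h = 0.058 × (1 − 0.54)/(1 − 0.0821) = 0.058 × 0.5012 = 0.0291 km

29 m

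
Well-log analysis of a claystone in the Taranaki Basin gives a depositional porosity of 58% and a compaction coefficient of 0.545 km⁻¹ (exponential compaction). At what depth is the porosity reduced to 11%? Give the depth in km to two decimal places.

Invert Athy's law: d = ln(φ₀/φ) / c
d = ln(0.58/0.11) / 0.545 = ln(5.273) / 0.545 = 1.6625 / 0.545 = 3.051 km

3.05 km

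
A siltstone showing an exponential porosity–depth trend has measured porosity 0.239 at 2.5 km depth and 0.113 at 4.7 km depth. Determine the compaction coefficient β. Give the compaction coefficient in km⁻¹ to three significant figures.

0.340 km⁻¹

Athy: phi(d) = phi₀ e^(−βd) ⇒ phi₁/phi₂ = e^{β(d₂−d₁)} ⇒ β = ln(phi₁/phi₂)/(d₂−d₁)
β = ln(0.239/0.113) / (4.7 − 2.5) = ln(2.115) / 2.2 = 0.7491 / 2.2 = 0.3405 km⁻¹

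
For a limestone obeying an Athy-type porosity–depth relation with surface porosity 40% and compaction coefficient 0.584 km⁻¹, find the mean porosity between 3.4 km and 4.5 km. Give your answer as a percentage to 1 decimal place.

4.1%

⟨φ⟩ = (1/(d₂−d₁)) ∫ φ₀ e^(−βd) dd = φ₀·(e^(−β·d₁) − e^(−β·d₂)) / (β·(d₂−d₁))
e^(−0.584×3.4) = 0.1373; e^(−0.584×4.5) = 0.0722
⟨φ⟩ = 0.4 × (0.1373 − 0.0722) / (0.584 × 1.1) = 0.4 × 0.1013 = 0.0405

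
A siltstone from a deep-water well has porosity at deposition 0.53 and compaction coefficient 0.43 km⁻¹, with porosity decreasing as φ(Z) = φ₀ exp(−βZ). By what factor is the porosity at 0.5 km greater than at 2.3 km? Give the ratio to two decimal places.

φ(Z₁)/φ(Z₂) = e^(−β·Z₁)/e^(−β·Z₂) = e^{β(Z₂−Z₁)}
= exp(0.43 × 1.8) = exp(0.774) = 2.1684

2.17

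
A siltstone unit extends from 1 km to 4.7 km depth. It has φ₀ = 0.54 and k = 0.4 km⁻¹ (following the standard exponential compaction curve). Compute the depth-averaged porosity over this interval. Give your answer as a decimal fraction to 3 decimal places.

⟨φ⟩ = (1/(d₂−d₁)) ∫ φ₀ e^(−kd) dd = φ₀·(e^(−k·d₁) − e^(−k·d₂)) / (k·(d₂−d₁))
e^(−0.4×1) = 0.6703; e^(−0.4×4.7) = 0.1526
⟨φ⟩ = 0.54 × (0.6703 − 0.1526) / (0.4 × 3.7) = 0.54 × 0.3498 = 0.1889

0.189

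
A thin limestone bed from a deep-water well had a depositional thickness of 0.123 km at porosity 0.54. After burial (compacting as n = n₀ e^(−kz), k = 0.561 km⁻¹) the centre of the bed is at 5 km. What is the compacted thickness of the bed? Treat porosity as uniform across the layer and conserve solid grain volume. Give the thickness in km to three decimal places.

Porosity at 5 km: n = 0.54·exp(−0.561×5) = 0.0327
Solid-volume conservation: h(1−n) = h₀(1−n₀) ⇒ h = h₀·(1−n₀)/(1−n)
h = 0.123 × (1 − 0.54)/(1 − 0.0327) = 0.123 × 0.4755 = 0.0585 km

0.058 km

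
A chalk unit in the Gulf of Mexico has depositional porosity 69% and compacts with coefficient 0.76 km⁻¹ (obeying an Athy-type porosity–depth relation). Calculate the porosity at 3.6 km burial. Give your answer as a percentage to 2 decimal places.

φ = φ₀·exp(−c·d) = 0.69 × exp(−0.76 × 3.6) = 0.69 × exp(−2.736)
  = 0.69 × 0.0648 = 0.0447

4.47%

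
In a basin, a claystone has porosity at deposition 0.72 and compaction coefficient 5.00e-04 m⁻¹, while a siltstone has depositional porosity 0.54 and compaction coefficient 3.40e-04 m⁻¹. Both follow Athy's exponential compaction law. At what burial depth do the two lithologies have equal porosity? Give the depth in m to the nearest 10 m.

1800 m

Working in km (1 km = 1000 m; β in km⁻¹ = β in m⁻¹ × 1000):
Set phi₀ₐ e^(−βₐz) = phi₀ᵦ e^(−βᵦz) ⇒ ln(phi₀ₐ/phi₀ᵦ) = (βₐ − βᵦ)·z
z = ln(0.72/0.54) / (0.5 − 0.34) = 0.2877 / 0.16 = 1.798 km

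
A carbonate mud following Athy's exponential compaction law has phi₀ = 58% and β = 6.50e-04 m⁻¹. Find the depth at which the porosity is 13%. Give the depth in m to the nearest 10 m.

Working in km (1 km = 1000 m; β in km⁻¹ = β in m⁻¹ × 1000):
Invert Athy's law: z = ln(phi₀/phi) / β
z = ln(0.58/0.13) / 0.65 = ln(4.462) / 0.65 = 1.4955 / 0.65 = 2.301 km

2300 m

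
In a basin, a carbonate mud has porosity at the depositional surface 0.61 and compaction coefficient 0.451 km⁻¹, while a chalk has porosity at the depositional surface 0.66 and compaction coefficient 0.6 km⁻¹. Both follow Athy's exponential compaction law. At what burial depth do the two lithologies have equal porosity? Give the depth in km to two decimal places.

Set n₀ₐ e^(−βₐz) = n₀ᵦ e^(−βᵦz) ⇒ ln(n₀ₐ/n₀ᵦ) = (βₐ − βᵦ)·z
z = ln(0.61/0.66) / (0.451 − 0.6) = -0.0788 / -0.149 = 0.529 km

0.53 km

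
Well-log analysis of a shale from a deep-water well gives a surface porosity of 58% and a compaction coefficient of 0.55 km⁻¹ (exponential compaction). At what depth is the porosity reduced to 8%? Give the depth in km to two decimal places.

Invert Athy's law: Z = ln(φ₀/φ) / c
Z = ln(0.58/0.08) / 0.55 = ln(7.25) / 0.55 = 1.9810 / 0.55 = 3.602 km

3.60 km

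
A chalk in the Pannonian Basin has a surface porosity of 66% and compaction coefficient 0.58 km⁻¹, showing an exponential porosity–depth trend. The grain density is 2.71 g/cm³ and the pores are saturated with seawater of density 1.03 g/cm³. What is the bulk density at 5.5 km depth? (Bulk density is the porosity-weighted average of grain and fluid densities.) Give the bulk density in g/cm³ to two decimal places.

2.66 g/cm³

Porosity at depth: φ = 0.66·exp(−0.58×5.5) = 0.66×0.0412 = 0.0272
Bulk density: ρ_b = (1−φ)ρ_g + φ·ρ_f = 0.9728×2.71 + 0.0272×1.03
       = 2.636 + 0.028 = 2.664 g/cm³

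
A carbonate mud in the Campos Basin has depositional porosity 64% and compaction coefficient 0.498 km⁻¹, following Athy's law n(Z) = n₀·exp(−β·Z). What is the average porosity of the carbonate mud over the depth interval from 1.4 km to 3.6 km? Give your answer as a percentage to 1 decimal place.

19.4%

⟨n⟩ = (1/(Z₂−Z₁)) ∫ n₀ e^(−βZ) dZ = n₀·(e^(−β·Z₁) − e^(−β·Z₂)) / (β·(Z₂−Z₁))
e^(−0.498×1.4) = 0.4980; e^(−0.498×3.6) = 0.1665
⟨n⟩ = 0.64 × (0.4980 − 0.1665) / (0.498 × 2.2) = 0.64 × 0.3026 = 0.1936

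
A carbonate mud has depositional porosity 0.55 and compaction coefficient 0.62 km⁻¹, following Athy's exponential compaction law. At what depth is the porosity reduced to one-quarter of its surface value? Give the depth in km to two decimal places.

2.24 km

phi/phi₀ = 1/4 ⇒ exp(−β·Z) = 1/4 ⇒ Z = ln(4) / β
Z = 1.3863 / 0.62 = 2.236 km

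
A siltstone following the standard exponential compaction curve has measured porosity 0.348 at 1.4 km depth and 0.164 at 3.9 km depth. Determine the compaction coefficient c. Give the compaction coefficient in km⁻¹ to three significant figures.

0.301 km⁻¹

Athy: φ(Z) = φ₀ e^(−cZ) ⇒ φ₁/φ₂ = e^{c(Z₂−Z₁)} ⇒ c = ln(φ₁/φ₂)/(Z₂−Z₁)
c = ln(0.348/0.164) / (3.9 − 1.4) = ln(2.122) / 2.5 = 0.7523 / 2.5 = 0.3009 km⁻¹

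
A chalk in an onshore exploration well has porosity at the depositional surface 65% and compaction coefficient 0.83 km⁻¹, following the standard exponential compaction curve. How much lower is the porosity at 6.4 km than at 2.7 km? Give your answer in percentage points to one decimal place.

6.6 percentage points

phi(2.7) = 0.65·e^(−0.83×2.7) = 0.0691
phi(6.4) = 0.65·e^(−0.83×6.4) = 0.0032
Δphi = 0.0691 − 0.0032 = 0.0659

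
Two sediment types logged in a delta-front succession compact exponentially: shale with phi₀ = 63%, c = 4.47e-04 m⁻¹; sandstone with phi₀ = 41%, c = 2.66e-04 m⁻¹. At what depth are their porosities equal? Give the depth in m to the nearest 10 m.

Working in km (1 km = 1000 m; c in km⁻¹ = c in m⁻¹ × 1000):
Set phi₀ₐ e^(−cₐZ) = phi₀ᵦ e^(−cᵦZ) ⇒ ln(phi₀ₐ/phi₀ᵦ) = (cₐ − cᵦ)·Z
Z = ln(0.63/0.41) / (0.447 − 0.266) = 0.4296 / 0.181 = 2.373 km

2370 m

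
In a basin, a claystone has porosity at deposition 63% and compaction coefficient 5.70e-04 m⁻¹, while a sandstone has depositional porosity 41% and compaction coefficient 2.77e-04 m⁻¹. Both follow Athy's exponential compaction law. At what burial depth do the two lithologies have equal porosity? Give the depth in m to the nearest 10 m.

1470 m

Working in km (1 km = 1000 m; c in km⁻¹ = c in m⁻¹ × 1000):
Set phi₀ₐ e^(−cₐd) = phi₀ᵦ e^(−cᵦd) ⇒ ln(phi₀ₐ/phi₀ᵦ) = (cₐ − cᵦ)·d
d = ln(0.63/0.41) / (0.57 − 0.277) = 0.4296 / 0.293 = 1.466 km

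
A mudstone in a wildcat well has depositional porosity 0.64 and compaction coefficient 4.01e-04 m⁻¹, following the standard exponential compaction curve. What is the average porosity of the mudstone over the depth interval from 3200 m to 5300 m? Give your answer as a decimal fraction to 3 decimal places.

0.120

Working in km (1 km = 1000 m; β in km⁻¹ = β in m⁻¹ × 1000):
⟨n⟩ = (1/(Z₂−Z₁)) ∫ n₀ e^(−βZ) dZ = n₀·(e^(−β·Z₁) − e^(−β·Z₂)) / (β·(Z₂−Z₁))
e^(−0.401×3.2) = 0.2771; e^(−0.401×5.3) = 0.1194
⟨n⟩ = 0.64 × (0.2771 − 0.1194) / (0.401 × 2.1) = 0.64 × 0.1873 = 0.1199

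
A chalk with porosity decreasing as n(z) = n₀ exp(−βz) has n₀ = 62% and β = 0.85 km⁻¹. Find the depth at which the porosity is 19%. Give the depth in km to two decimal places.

1.39 km

Invert Athy's law: z = ln(n₀/n) / β
z = ln(0.62/0.19) / 0.85 = ln(3.263) / 0.85 = 1.1827 / 0.85 = 1.391 km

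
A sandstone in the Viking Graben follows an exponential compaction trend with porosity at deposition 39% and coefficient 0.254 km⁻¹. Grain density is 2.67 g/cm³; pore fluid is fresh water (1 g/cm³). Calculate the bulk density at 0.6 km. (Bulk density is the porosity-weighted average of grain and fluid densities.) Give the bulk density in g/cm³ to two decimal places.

2.11 g/cm³

Porosity at depth: φ = 0.39·exp(−0.254×0.6) = 0.39×0.8586 = 0.3349
Bulk density: ρ_b = (1−φ)ρ_g + φ·ρ_f = 0.6651×2.67 + 0.3349×1
       = 1.776 + 0.335 = 2.111 g/cm³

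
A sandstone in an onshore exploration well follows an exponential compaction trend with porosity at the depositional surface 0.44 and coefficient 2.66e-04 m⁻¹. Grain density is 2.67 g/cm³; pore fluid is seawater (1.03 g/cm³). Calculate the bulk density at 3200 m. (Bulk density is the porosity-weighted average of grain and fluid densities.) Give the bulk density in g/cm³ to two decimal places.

Working in km (1 km = 1000 m; c in km⁻¹ = c in m⁻¹ × 1000):
Porosity at depth: φ = 0.44·exp(−0.266×3.2) = 0.44×0.4269 = 0.1878
Bulk density: ρ_b = (1−φ)ρ_g + φ·ρ_f = 0.8122×2.67 + 0.1878×1.03
       = 2.168 + 0.193 = 2.362 g/cm³

2.36 g/cm³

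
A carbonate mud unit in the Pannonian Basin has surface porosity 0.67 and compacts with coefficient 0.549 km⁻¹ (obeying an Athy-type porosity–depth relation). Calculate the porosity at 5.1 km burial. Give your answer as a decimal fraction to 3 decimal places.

n = n₀·exp(−k·z) = 0.67 × exp(−0.549 × 5.1) = 0.67 × exp(−2.8)
  = 0.67 × 0.0608 = 0.0407

0.041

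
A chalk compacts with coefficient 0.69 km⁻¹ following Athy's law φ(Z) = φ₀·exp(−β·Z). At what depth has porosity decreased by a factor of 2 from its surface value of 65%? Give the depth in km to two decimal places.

1.00 km

φ/φ₀ = 1/2 ⇒ exp(−β·Z) = 1/2 ⇒ Z = ln(2) / β
Z = 0.6931 / 0.69 = 1.005 km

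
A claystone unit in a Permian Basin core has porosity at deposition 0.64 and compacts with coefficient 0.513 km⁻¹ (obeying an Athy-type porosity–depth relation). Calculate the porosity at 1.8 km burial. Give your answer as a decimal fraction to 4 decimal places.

phi = phi₀·exp(−β·d) = 0.64 × exp(−0.513 × 1.8) = 0.64 × exp(−0.9234)
  = 0.64 × 0.3972 = 0.2542

0.2542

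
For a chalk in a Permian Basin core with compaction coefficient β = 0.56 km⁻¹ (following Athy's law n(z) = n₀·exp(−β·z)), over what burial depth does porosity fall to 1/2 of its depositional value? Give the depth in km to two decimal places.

n/n₀ = 1/2 ⇒ exp(−β·z) = 1/2 ⇒ z = ln(2) / β
z = 0.6931 / 0.56 = 1.238 km

1.24 km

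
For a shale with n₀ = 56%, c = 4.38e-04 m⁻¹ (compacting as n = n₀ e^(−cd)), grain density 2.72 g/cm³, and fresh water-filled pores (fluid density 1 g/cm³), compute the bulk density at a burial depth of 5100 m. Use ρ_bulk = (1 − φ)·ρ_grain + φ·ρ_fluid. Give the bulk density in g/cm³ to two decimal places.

2.62 g/cm³

Working in km (1 km = 1000 m; c in km⁻¹ = c in m⁻¹ × 1000):
Porosity at depth: n = 0.56·exp(−0.438×5.1) = 0.56×0.1071 = 0.0600
Bulk density: ρ_b = (1−n)ρ_g + n·ρ_f = 0.9400×2.72 + 0.0600×1
       = 2.557 + 0.060 = 2.617 g/cm³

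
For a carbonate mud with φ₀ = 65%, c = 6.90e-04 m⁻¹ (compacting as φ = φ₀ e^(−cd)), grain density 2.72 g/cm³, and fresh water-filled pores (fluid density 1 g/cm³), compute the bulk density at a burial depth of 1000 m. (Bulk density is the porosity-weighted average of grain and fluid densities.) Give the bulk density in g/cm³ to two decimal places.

2.16 g/cm³

Working in km (1 km = 1000 m; c in km⁻¹ = c in m⁻¹ × 1000):
Porosity at depth: φ = 0.65·exp(−0.69×1) = 0.65×0.5016 = 0.3260
Bulk density: ρ_b = (1−φ)ρ_g + φ·ρ_f = 0.6740×2.72 + 0.3260×1
       = 1.833 + 0.326 = 2.159 g/cm³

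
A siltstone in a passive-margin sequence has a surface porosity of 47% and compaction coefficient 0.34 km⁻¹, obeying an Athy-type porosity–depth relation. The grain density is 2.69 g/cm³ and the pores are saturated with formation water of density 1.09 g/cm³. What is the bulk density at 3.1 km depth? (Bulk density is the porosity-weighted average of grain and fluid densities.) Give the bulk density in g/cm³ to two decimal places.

Porosity at depth: φ = 0.47·exp(−0.34×3.1) = 0.47×0.3485 = 0.1638
Bulk density: ρ_b = (1−φ)ρ_g + φ·ρ_f = 0.8362×2.69 + 0.1638×1.09
       = 2.249 + 0.179 = 2.428 g/cm³

2.43 g/cm³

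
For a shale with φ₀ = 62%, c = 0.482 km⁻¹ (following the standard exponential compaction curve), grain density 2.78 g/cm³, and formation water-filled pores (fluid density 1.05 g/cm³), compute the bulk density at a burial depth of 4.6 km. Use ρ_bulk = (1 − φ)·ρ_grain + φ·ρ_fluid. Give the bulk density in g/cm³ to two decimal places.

Porosity at depth: φ = 0.62·exp(−0.482×4.6) = 0.62×0.1089 = 0.0675
Bulk density: ρ_b = (1−φ)ρ_g + φ·ρ_f = 0.9325×2.78 + 0.0675×1.05
       = 2.592 + 0.071 = 2.663 g/cm³

2.66 g/cm³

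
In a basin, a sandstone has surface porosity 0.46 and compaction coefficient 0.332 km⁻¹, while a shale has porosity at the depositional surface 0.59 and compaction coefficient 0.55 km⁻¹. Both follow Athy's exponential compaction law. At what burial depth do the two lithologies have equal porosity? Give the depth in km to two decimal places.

1.14 km

Set n₀ₐ e^(−βₐZ) = n₀ᵦ e^(−βᵦZ) ⇒ ln(n₀ₐ/n₀ᵦ) = (βₐ − βᵦ)·Z
Z = ln(0.46/0.59) / (0.332 − 0.55) = -0.2489 / -0.218 = 1.142 km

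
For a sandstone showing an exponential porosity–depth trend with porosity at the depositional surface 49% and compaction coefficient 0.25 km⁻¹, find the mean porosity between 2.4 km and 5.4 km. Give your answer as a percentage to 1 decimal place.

⟨n⟩ = (1/(z₂−z₁)) ∫ n₀ e^(−kz) dz = n₀·(e^(−k·z₁) − e^(−k·z₂)) / (k·(z₂−z₁))
e^(−0.25×2.4) = 0.5488; e^(−0.25×5.4) = 0.2592
⟨n⟩ = 0.49 × (0.5488 − 0.2592) / (0.25 × 3) = 0.49 × 0.3861 = 0.1892

18.9%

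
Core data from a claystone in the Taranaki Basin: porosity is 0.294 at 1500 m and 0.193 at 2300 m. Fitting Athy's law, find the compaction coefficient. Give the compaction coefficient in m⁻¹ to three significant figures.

Working in km (1 km = 1000 m; k in km⁻¹ = k in m⁻¹ × 1000):
Athy: n(Z) = n₀ e^(−kZ) ⇒ n₁/n₂ = e^{k(Z₂−Z₁)} ⇒ k = ln(n₁/n₂)/(Z₂−Z₁)
k = ln(0.294/0.193) / (2.3 − 1.5) = ln(1.523) / 0.8 = 0.4209 / 0.8 = 0.5261 km⁻¹

0.000526 m⁻¹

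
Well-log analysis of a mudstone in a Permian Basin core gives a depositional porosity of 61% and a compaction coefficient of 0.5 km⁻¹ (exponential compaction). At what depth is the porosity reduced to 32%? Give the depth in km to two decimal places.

Invert Athy's law: Z = ln(φ₀/φ) / β
Z = ln(0.61/0.32) / 0.5 = ln(1.906) / 0.5 = 0.6451 / 0.5 = 1.290 km

1.29 km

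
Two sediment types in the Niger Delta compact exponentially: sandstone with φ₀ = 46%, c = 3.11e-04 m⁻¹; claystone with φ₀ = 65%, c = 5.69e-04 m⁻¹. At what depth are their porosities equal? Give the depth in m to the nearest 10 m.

Working in km (1 km = 1000 m; c in km⁻¹ = c in m⁻¹ × 1000):
Set φ₀ₐ e^(−cₐZ) = φ₀ᵦ e^(−cᵦZ) ⇒ ln(φ₀ₐ/φ₀ᵦ) = (cₐ − cᵦ)·Z
Z = ln(0.46/0.65) / (0.311 − 0.569) = -0.3457 / -0.258 = 1.340 km

1340 m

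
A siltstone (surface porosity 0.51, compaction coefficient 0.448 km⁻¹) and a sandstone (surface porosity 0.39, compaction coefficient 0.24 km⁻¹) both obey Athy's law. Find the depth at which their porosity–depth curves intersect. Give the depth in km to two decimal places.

Set n₀ₐ e^(−cₐd) = n₀ᵦ e^(−cᵦd) ⇒ ln(n₀ₐ/n₀ᵦ) = (cₐ − cᵦ)·d
d = ln(0.51/0.39) / (0.448 − 0.24) = 0.2683 / 0.208 = 1.290 km

1.29 km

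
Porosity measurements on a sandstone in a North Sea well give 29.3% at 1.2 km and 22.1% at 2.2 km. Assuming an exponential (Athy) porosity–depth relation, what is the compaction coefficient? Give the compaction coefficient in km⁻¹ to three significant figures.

0.282 km⁻¹

Athy: phi(z) = phi₀ e^(−cz) ⇒ phi₁/phi₂ = e^{c(z₂−z₁)} ⇒ c = ln(phi₁/phi₂)/(z₂−z₁)
c = ln(0.293/0.221) / (2.2 − 1.2) = ln(1.326) / 1 = 0.2820 / 1 = 0.282 km⁻¹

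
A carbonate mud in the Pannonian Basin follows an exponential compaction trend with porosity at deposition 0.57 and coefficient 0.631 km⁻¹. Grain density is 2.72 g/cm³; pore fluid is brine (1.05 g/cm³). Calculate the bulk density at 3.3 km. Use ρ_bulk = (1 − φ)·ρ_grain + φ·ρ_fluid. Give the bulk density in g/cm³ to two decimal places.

2.60 g/cm³

Porosity at depth: φ = 0.57·exp(−0.631×3.3) = 0.57×0.1246 = 0.0710
Bulk density: ρ_b = (1−φ)ρ_g + φ·ρ_f = 0.9290×2.72 + 0.0710×1.05
       = 2.527 + 0.075 = 2.601 g/cm³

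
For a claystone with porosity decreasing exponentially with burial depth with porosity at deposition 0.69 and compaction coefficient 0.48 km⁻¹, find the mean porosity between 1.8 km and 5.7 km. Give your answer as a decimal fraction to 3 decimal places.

⟨n⟩ = (1/(Z₂−Z₁)) ∫ n₀ e^(−βZ) dZ = n₀·(e^(−β·Z₁) − e^(−β·Z₂)) / (β·(Z₂−Z₁))
e^(−0.48×1.8) = 0.4215; e^(−0.48×5.7) = 0.0648
⟨n⟩ = 0.69 × (0.4215 − 0.0648) / (0.48 × 3.9) = 0.69 × 0.1905 = 0.1315

0.131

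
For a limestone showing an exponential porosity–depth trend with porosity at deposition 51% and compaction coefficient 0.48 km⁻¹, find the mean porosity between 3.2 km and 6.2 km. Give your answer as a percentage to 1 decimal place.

5.8%

⟨φ⟩ = (1/(z₂−z₁)) ∫ φ₀ e^(−βz) dz = φ₀·(e^(−β·z₁) − e^(−β·z₂)) / (β·(z₂−z₁))
e^(−0.48×3.2) = 0.2152; e^(−0.48×6.2) = 0.0510
⟨φ⟩ = 0.51 × (0.2152 − 0.0510) / (0.48 × 3) = 0.51 × 0.1141 = 0.0582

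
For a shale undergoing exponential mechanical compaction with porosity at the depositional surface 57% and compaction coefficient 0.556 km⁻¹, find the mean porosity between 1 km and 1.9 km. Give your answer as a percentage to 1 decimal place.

25.7%

⟨n⟩ = (1/(d₂−d₁)) ∫ n₀ e^(−βd) dd = n₀·(e^(−β·d₁) − e^(−β·d₂)) / (β·(d₂−d₁))
e^(−0.556×1) = 0.5735; e^(−0.556×1.9) = 0.3477
⟨n⟩ = 0.57 × (0.5735 − 0.3477) / (0.556 × 0.9) = 0.57 × 0.4512 = 0.2572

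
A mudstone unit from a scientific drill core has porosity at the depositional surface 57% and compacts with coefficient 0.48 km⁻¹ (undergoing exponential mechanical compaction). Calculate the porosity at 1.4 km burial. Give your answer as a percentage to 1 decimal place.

phi = phi₀·exp(−β·z) = 0.57 × exp(−0.48 × 1.4) = 0.57 × exp(−0.672)
  = 0.57 × 0.5107 = 0.2911

29.1%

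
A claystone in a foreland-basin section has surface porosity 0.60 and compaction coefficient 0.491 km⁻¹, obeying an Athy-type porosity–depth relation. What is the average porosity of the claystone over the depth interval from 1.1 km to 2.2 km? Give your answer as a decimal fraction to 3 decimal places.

0.270

⟨phi⟩ = (1/(z₂−z₁)) ∫ phi₀ e^(−βz) dz = phi₀·(e^(−β·z₁) − e^(−β·z₂)) / (β·(z₂−z₁))
e^(−0.491×1.1) = 0.5827; e^(−0.491×2.2) = 0.3395
⟨phi⟩ = 0.6 × (0.5827 − 0.3395) / (0.491 × 1.1) = 0.6 × 0.4502 = 0.2701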